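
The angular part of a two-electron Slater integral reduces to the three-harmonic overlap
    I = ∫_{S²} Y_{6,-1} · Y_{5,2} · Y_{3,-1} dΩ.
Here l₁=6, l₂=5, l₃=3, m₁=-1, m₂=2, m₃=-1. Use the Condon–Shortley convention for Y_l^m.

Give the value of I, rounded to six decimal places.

0.080575

Rules hold: Σm=0, L=14 even, 1≤3≤11.
N = 13·11·7 = 1001
Δ = 8!·4!·2!/15! = 1/675675
Racah Σ t=3..5: t=3:−1/8640 t=4:+1/2304 t=5:−1/8640 = 7/34560
⇒ 3j(6 5 3; 0 0 0)² = 7/429, sgn -1
Racah Σ t=5..7: t=5:−1/5760 t=6:+1/8640 t=7:−1/241920 = -1/16128
⇒ 3j(6 5 3; -1 2 -1)² = 5/1001, sgn -1
4πI² = N·(3j₀)²·(3jₘ)² = 35/429
I = +1·√(0.0815851/4π) = 0.08057502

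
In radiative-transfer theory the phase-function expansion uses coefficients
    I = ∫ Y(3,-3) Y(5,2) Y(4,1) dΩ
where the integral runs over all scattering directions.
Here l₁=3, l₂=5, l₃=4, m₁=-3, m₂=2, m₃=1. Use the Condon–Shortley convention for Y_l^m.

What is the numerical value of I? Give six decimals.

Checks pass: Σm=0; 12 even; l₃=4∈[2,8].
(2·3+1)(2·5+1)(2·4+1) = 693
Δ: 4! 2! 6! / 13! → 1/180180
sum: t=1:−1/576 t=2:+1/144 t=3:−1/576 = 1/288
3j²(3 5 4; 0 0 0) = Δ·Π!·Σ² = 20/1001  (sign +1)
sum: t=4:+1/1728 = 1/1728
3j²(3 5 4; -3 2 1) = Δ·Π!·Σ² = 25/858  (sign -1)
combine: 4πI² = 693·20/1001·25/858 = 750/1859
take √, sign -1: I = -0.17917854

-0.179179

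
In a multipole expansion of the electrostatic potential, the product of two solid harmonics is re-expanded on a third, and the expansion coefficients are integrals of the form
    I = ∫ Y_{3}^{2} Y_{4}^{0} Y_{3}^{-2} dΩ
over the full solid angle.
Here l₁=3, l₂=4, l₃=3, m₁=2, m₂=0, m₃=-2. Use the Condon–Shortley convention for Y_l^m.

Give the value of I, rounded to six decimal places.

Checks pass: Σm=0; 10 even; l₃=3∈[1,7].
(2·3+1)(2·4+1)(2·3+1) = 441
Δ: 4! 2! 4! / 11! → 1/34650
sum: t=1:−1/72 t=2:+1/16 t=3:−1/72 = 5/144
3j²(3 4 3; 0 0 0) = Δ·Π!·Σ² = 2/77  (sign -1)
sum: t=0:+1/576 t=1:−1/72 = -7/576
3j²(3 4 3; 2 0 -2) = Δ·Π!·Σ² = 7/198  (sign +1)
combine: 4πI² = 441·2/77·7/198 = 49/121
take √, sign -1: I = -0.17951487

-0.179515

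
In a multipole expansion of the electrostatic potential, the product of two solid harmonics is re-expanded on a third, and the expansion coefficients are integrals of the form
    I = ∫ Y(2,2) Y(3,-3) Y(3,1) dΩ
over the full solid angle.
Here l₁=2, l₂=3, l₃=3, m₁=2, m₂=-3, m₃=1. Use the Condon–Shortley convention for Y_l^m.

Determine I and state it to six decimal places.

Rules hold: Σm=0, L=8 even, 1≤3≤5.
N = 5·7·7 = 245
Δ = 2!·2!·4!/9! = 1/3780
Racah Σ t=0..2: t=0:+1/24 t=1:−1/4 t=2:+1/24 = -1/6
⇒ 3j(2 3 3; 0 0 0)² = 4/105, sgn +1
Racah Σ t=0..0: t=0:+1/96 = 1/96
⇒ 3j(2 3 3; 2 -3 1)² = 1/42, sgn +1
4πI² = N·(3j₀)²·(3jₘ)² = 2/9
I = +1·√(0.222222/4π) = 0.13298076

0.132981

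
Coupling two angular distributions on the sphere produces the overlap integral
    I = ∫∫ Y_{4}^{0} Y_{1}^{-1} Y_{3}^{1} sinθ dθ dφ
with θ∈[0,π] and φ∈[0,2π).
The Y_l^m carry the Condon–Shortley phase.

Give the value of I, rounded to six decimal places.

Rules hold: Σm=0, L=8 even, 3≤3≤5.
N = 9·3·7 = 189
Δ = 2!·6!·0!/9! = 1/252
Racah Σ t=1..1: t=1:−1/36 = -1/36
⇒ 3j(4 1 3; 0 0 0)² = 4/63, sgn +1
Racah Σ t=0..0: t=0:+1/96 = 1/96
⇒ 3j(4 1 3; 0 -1 1)² = 1/42, sgn +1
4πI² = N·(3j₀)²·(3jₘ)² = 2/7
I = +1·√(0.285714/4π) = 0.15078601

0.150786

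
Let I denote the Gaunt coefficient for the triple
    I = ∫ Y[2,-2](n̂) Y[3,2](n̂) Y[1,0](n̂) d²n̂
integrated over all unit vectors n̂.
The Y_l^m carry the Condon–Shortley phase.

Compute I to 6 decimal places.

0.184674

Rules hold: Σm=0, L=6 even, 1≤1≤5.
N = 5·7·3 = 105
Δ = 4!·0!·2!/7! = 1/105
Racah Σ t=2..2: t=2:+1/4 = 1/4
⇒ 3j(2 3 1; 0 0 0)² = 3/35, sgn -1
Racah Σ t=4..4: t=4:+1/24 = 1/24
⇒ 3j(2 3 1; -2 2 0)² = 1/21, sgn -1
4πI² = N·(3j₀)²·(3jₘ)² = 3/7
I = +1·√(0.428571/4π) = 0.18467439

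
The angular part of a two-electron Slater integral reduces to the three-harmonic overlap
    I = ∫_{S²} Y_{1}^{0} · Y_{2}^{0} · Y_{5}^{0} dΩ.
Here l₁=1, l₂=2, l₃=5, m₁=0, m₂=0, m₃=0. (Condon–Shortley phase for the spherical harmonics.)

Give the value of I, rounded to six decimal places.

|1−2|≤5≤1+2 violated ⇒ I = 0

0.000000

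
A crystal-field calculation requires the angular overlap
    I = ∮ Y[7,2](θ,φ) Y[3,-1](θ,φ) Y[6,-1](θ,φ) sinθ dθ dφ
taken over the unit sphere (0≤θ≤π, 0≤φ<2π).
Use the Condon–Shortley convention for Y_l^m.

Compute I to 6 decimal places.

m-sum 0 ✓  L=16 even ✓  4≤6≤10 ✓
Π(2lᵢ+1) = 15×7×13 = 1365
triangle coeff Δ(7,3,6) = 1/2042040
Σ_t [1,3]: t=1:−1/207360 t=2:+1/57600 t=3:−1/207360 = 1/129600
(3j)²=168/12155 [(7 3 6; 0 0 0)], sign=+1
Σ_t [0,2]: t=0:+1/691200 t=1:−1/103680 t=2:+1/241920 = -59/14515200
(3j)²=3481/340340 [(7 3 6; 2 -1 -1)], sign=+1
⇒ 4πI² = 438606/2272985
I = (+1)√(438606/2272985/(4π)) = 0.12391791

0.123918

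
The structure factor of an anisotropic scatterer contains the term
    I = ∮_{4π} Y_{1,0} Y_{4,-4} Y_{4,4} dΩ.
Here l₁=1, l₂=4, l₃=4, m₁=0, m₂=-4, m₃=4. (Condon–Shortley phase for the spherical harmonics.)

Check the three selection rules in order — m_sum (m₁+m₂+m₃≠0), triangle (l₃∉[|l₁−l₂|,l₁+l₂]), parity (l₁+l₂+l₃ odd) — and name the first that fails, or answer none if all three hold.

parity

Σmᵢ = 0  ✓
l₃∈[|l₁−l₂|,l₁+l₂]=[3,5], have l₃=4  ✓
Σlᵢ = 9 ⇒ odd  ✗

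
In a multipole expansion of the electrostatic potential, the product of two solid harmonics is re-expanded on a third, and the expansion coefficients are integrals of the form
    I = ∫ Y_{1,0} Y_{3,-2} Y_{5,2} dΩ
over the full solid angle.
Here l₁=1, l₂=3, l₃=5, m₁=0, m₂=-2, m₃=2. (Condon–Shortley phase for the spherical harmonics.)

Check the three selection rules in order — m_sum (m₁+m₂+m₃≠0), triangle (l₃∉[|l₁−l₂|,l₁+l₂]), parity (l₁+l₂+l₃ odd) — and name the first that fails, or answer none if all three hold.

triangle

Σmᵢ = 0  ✓
l₃∈[|l₁−l₂|,l₁+l₂]=[2,4], have l₃=5  ✗
Σlᵢ = 9 ⇒ odd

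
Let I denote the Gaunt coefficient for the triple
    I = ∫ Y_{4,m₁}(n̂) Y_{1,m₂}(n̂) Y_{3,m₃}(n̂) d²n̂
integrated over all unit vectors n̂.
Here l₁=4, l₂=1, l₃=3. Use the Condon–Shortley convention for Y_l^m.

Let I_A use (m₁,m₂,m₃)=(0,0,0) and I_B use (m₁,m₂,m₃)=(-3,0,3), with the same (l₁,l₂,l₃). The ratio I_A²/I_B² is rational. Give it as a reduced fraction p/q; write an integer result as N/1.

16/7

Same 4,1,3: normalisation and zero-m 3j drop out of the ratio.
A: Δ: 2! 6! 0! / 9! → 1/252; sum: t=1:−1/36 = -1/36; 3j²(4 1 3; 0 0 0) = Δ·Π!·Σ² = 4/63  (sign +1)
B: Δ: 2! 6! 0! / 9! → 1/252; sum: t=1:−1/720 = -1/720; 3j²(4 1 3; -3 0 3) = Δ·Π!·Σ² = 1/36  (sign -1)
I_A²/I_B² = (4/63)/(1/36) = 16/7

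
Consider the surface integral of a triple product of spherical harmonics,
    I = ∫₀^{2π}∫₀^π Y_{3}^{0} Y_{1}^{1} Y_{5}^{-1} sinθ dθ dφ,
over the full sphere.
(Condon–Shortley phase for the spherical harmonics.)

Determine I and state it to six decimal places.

0.000000

l₃=5 ∉ [2,4] — triangle fails ⇒ I = 0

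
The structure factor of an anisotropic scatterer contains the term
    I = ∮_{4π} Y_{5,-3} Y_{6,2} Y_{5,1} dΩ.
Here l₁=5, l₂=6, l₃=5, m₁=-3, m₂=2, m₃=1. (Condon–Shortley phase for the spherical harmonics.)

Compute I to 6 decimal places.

Checks pass: Σm=0; 16 even; l₃=5∈[1,11].
(2·5+1)(2·6+1)(2·5+1) = 1573
Δ: 6! 4! 6! / 17! → 1/28588560
sum: t=1:−1/345600 t=2:+1/13824 t=3:−1/5184 t=4:+1/13824 t=5:−1/345600 = -7/129600
3j²(5 6 5; 0 0 0) = Δ·Π!·Σ² = 80/7293  (sign +1)
sum: t=4:+1/55296 t=5:−1/25920 t=6:+1/138240 = -11/829440
3j²(5 6 5; -3 2 1) = Δ·Π!·Σ² = 11/1326  (sign -1)
combine: 4πI² = 1573·80/7293·11/1326 = 4840/33813
take √, sign -1: I = -0.10672739

-0.106727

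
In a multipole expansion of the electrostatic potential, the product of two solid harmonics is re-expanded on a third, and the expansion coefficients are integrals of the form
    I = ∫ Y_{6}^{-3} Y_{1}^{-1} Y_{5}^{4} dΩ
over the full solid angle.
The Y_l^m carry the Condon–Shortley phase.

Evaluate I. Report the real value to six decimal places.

Checks pass: Σm=0; 12 even; l₃=5∈[5,7].
(2·6+1)(2·1+1)(2·5+1) = 429
Δ: 2! 10! 0! / 13! → 1/858
sum: t=1:−1/14400 = -1/14400
3j²(6 1 5; 0 0 0) = Δ·Π!·Σ² = 6/143  (sign +1)
sum: t=0:+1/725760 = 1/725760
3j²(6 1 5; -3 -1 4) = Δ·Π!·Σ² = 1/286  (sign -1)
combine: 4πI² = 429·6/143·1/286 = 9/143
take √, sign -1: I = -0.07076985

-0.070770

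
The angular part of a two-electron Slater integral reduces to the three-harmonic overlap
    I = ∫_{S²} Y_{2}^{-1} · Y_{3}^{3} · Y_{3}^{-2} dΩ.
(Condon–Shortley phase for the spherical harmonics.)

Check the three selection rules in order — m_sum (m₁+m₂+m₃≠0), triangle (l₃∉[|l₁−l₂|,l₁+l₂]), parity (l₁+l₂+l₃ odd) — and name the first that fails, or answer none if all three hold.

none

azimuthal sum: -1 + 3 − 2 = 0  ✓
1 ≤ 3 ≤ 5 (triangle on l)  ✓
L = 2 + 3 + 3 = 8 (even)  ✓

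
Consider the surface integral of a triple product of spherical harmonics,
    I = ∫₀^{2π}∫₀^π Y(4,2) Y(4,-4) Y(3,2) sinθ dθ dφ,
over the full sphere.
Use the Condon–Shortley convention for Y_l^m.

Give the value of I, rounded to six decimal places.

l₁+l₂+l₃=11 is odd: 3j(l;000)=0 ⇒ I=0

0.000000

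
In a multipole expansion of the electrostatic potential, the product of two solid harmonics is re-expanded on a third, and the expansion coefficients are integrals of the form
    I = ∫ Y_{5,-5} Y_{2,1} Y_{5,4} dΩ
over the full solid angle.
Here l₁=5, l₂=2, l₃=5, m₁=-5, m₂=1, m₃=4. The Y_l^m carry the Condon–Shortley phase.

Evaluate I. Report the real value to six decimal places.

-0.187924

Checks pass: Σm=0; 12 even; l₃=5∈[3,7].
(2·5+1)(2·2+1)(2·5+1) = 605
Δ: 2! 8! 2! / 13! → 1/38610
sum: t=0:+1/2880 t=1:−1/576 t=2:+1/2880 = -1/960
3j²(5 2 5; 0 0 0) = Δ·Π!·Σ² = 10/429  (sign +1)
sum: t=2:+1/80640 = 1/80640
3j²(5 2 5; -5 1 4) = Δ·Π!·Σ² = 9/286  (sign -1)
combine: 4πI² = 605·10/429·9/286 = 75/169
take √, sign -1: I = -0.18792404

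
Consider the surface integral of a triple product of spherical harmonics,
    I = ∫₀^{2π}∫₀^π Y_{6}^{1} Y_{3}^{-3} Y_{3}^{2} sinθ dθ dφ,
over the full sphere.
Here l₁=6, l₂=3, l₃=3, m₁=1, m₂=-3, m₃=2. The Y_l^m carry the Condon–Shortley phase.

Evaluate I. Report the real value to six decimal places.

Rules hold: Σm=0, L=12 even, 3≤3≤9.
N = 13·7·7 = 637
Δ = 6!·6!·0!/13! = 1/12012
Racah Σ t=3..3: t=3:−1/1296 = -1/1296
⇒ 3j(6 3 3; 0 0 0)² = 100/3003, sgn +1
Racah Σ t=0..0: t=0:+1/86400 = 1/86400
⇒ 3j(6 3 3; 1 -3 2)² = 1/1716, sgn -1
4πI² = N·(3j₀)²·(3jₘ)² = 175/14157
I = -1·√(0.0123614/4π) = -0.03136379

-0.031364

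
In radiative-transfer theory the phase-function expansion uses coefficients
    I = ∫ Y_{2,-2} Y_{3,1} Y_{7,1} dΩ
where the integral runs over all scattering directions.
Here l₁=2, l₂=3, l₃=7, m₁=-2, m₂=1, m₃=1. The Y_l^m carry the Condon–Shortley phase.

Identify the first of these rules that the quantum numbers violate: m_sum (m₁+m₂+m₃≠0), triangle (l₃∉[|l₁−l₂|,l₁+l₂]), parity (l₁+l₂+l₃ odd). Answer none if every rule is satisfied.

m₁+m₂+m₃ = -2 + 1 + 1 = 0  ✓
triangle: |2−3|=1 ≤ l₃=7 ≤ 2+3=5  ✗
parity: l₁+l₂+l₃ = 12 is even

triangle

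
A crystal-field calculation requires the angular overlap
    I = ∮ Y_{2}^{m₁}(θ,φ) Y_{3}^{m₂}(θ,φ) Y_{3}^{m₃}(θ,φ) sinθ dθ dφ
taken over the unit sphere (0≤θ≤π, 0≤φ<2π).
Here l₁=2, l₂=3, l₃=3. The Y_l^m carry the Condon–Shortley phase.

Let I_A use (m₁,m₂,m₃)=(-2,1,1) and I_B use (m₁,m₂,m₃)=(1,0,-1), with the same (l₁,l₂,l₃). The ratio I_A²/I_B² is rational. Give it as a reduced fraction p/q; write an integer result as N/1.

12/1

l's match ⇒ only the (l;m) 3-j factors differ between A and B.
A: triangle coeff Δ(2,3,3) = 1/3780; Σ_t [2,2]: t=2:+1/16 = 1/16; (3j)²=2/35 [(2 3 3; -2 1 1)], sign=+1
B: triangle coeff Δ(2,3,3) = 1/3780; Σ_t [0,1]: t=0:+1/12 t=1:−1/8 = -1/24; (3j)²=1/210 [(2 3 3; 1 0 -1)], sign=-1
I_A²/I_B² = (2/35)/(1/210) = 12/1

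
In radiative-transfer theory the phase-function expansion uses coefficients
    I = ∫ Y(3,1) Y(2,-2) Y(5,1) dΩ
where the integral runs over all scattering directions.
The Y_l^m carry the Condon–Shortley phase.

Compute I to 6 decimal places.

m-sum 0 ✓  L=10 even ✓  1≤5≤5 ✓
Π(2lᵢ+1) = 7×5×11 = 385
triangle coeff Δ(3,2,5) = 1/2310
Σ_t [0,0]: t=0:+1/144 = 1/144
(3j)²=10/231 [(3 2 5; 0 0 0)], sign=-1
Σ_t [0,0]: t=0:+1/1152 = 1/1152
(3j)²=1/154 [(3 2 5; 1 -2 1)], sign=+1
⇒ 4πI² = 25/231
I = (-1)√(25/231/(4π)) = -0.09280237

-0.092802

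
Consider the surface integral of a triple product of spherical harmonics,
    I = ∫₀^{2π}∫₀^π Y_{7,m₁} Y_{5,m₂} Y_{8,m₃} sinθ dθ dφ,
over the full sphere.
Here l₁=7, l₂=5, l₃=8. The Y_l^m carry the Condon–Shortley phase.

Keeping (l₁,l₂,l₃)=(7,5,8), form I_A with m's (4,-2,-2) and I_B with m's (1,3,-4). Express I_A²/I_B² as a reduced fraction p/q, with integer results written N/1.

1/405

Same 7,5,8: normalisation and zero-m 3j drop out of the ratio.
A: Δ: 4! 10! 6! / 21! → 1/814773960; sum: t=0:+1/26127360 t=1:−1/23224320 t=2:+1/174182400 t=3:−1/15676416000 = 1/1119744000; 3j²(7 5 8; 4 -2 -2) = Δ·Π!·Σ² = 7/377910  (sign +1)
B: Δ: 4! 10! 6! / 21! → 1/814773960; sum: t=2:+1/49766400 t=3:−1/21772800 t=4:+1/92897280 = -1/66355200; 3j²(7 5 8; 1 3 -4) = Δ·Π!·Σ² = 63/8398  (sign -1)
I_A²/I_B² = (7/377910)/(63/8398) = 1/405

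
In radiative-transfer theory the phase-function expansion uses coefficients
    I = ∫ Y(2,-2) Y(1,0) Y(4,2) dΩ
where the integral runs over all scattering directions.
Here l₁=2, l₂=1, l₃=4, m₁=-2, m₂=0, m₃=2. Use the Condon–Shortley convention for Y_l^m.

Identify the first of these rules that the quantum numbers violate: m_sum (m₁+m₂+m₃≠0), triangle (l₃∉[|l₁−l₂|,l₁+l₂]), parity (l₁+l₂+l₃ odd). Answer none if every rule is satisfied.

triangle

azimuthal sum: -2 + 0 + 2 = 0  ✓
1 ≤ 4 ≤ 3 (triangle on l)  ✗
L = 2 + 1 + 4 = 7 (odd)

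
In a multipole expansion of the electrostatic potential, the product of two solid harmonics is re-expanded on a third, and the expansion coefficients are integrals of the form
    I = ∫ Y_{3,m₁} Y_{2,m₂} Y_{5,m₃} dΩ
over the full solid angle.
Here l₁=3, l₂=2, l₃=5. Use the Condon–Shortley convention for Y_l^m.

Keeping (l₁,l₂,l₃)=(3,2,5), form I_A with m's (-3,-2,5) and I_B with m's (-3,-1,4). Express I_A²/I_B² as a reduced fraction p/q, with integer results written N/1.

l's match ⇒ only the (l;m) 3-j factors differ between A and B.
A: triangle coeff Δ(3,2,5) = 1/2310; Σ_t [0,0]: t=0:+1/17280 = 1/17280; (3j)²=1/11 [(3 2 5; -3 -2 5)], sign=+1
B: triangle coeff Δ(3,2,5) = 1/2310; Σ_t [0,0]: t=0:+1/4320 = 1/4320; (3j)²=2/55 [(3 2 5; -3 -1 4)], sign=-1
I_A²/I_B² = (1/11)/(2/55) = 5/2

5/2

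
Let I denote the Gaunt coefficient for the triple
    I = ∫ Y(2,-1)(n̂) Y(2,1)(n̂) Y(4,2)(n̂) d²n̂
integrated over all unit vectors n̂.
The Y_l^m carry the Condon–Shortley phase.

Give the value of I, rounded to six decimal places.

m-sum = -1 + 1 + 2 = 2 ≠ 0 ⇒ I = 0

0.000000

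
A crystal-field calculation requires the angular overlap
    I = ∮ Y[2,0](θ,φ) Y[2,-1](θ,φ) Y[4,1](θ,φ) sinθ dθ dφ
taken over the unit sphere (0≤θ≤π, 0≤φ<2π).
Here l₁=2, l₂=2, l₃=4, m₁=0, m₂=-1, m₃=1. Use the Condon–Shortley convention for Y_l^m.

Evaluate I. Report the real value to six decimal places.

-0.220728

m-sum 0 ✓  L=8 even ✓  0≤4≤4 ✓
Π(2lᵢ+1) = 5×5×9 = 225
triangle coeff Δ(2,2,4) = 1/630
Σ_t [0,0]: t=0:+1/16 = 1/16
(3j)²=2/35 [(2 2 4; 0 0 0)], sign=+1
Σ_t [0,0]: t=0:+1/24 = 1/24
(3j)²=1/21 [(2 2 4; 0 -1 1)], sign=-1
⇒ 4πI² = 30/49
I = (-1)√(30/49/(4π)) = -0.22072812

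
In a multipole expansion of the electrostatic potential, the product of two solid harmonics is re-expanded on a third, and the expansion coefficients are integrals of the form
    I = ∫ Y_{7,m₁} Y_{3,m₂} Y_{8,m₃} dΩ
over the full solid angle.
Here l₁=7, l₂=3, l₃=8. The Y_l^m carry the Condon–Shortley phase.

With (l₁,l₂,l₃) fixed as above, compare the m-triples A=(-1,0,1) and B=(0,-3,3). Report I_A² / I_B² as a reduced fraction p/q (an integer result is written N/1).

841/1650

Same 7,3,8: normalisation and zero-m 3j drop out of the ratio.
A: Δ: 2! 12! 4! / 19! → 1/5290740; sum: t=0:+1/11612160 t=1:−1/2419200 t=2:+1/6220800 = -29/174182400; 3j²(7 3 8; -1 0 1) = Δ·Π!·Σ² = 841/83980  (sign +1)
B: Δ: 2! 12! 4! / 19! → 1/5290740; sum: t=0:+1/29030400 = 1/29030400; 3j²(7 3 8; 0 -3 3) = Δ·Π!·Σ² = 165/8398  (sign -1)
I_A²/I_B² = (841/83980)/(165/8398) = 841/1650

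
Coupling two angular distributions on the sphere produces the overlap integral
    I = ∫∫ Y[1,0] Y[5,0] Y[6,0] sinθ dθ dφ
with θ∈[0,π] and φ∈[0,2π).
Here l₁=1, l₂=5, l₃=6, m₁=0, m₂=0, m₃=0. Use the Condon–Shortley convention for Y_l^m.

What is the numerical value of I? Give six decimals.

0.245154

Rules hold: Σm=0, L=12 even, 4≤6≤6.
N = 3·11·13 = 429
Δ = 0!·2!·10!/13! = 1/858
Racah Σ t=0..0: t=0:+1/14400 = 1/14400
⇒ 3j(1 5 6; 0 0 0)² = 6/143, sgn +1
(m-triple is (0,0,0) — same symbol as above.)
4πI² = N·(3j₀)²·(3jₘ)² = 108/143
I = +1·√(0.755245/4π) = 0.24515397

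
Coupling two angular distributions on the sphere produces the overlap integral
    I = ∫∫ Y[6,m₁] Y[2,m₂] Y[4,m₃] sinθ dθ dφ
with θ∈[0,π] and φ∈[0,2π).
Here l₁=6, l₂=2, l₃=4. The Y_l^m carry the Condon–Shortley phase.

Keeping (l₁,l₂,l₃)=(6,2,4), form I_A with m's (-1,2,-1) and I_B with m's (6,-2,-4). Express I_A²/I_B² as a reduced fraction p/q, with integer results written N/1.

Same 6,2,4: normalisation and zero-m 3j drop out of the ratio.
A: Δ: 4! 8! 0! / 13! → 1/6435; sum: t=4:+1/17280 = 1/17280; 3j²(6 2 4; -1 2 -1) = Δ·Π!·Σ² = 7/1287  (sign -1)
B: Δ: 4! 8! 0! / 13! → 1/6435; sum: t=0:+1/967680 = 1/967680; 3j²(6 2 4; 6 -2 -4) = Δ·Π!·Σ² = 1/13  (sign +1)
I_A²/I_B² = (7/1287)/(1/13) = 7/99

7/99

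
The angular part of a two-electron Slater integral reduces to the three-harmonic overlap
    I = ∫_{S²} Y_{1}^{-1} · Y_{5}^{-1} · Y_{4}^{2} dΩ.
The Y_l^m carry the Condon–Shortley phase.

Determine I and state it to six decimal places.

Rules hold: Σm=0, L=10 even, 4≤4≤6.
N = 3·11·9 = 297
Δ = 2!·0!·8!/11! = 1/495
Racah Σ t=1..1: t=1:−1/576 = -1/576
⇒ 3j(1 5 4; 0 0 0)² = 5/99, sgn -1
Racah Σ t=2..2: t=2:+1/2880 = 1/2880
⇒ 3j(1 5 4; -1 -1 2)² = 2/165, sgn +1
4πI² = N·(3j₀)²·(3jₘ)² = 2/11
I = -1·√(0.181818/4π) = -0.12028562

-0.120286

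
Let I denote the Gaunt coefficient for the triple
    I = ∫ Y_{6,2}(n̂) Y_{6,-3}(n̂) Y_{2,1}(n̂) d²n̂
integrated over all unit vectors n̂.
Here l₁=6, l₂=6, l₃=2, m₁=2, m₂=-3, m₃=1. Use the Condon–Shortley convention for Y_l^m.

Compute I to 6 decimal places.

-0.140463

m-sum 0 ✓  L=14 even ✓  0≤2≤12 ✓
Π(2lᵢ+1) = 13×13×5 = 845
triangle coeff Δ(6,6,2) = 1/90090
Σ_t [4,6]: t=4:+1/69120 t=5:−1/14400 t=6:+1/69120 = -7/172800
(3j)²=14/715 [(6 6 2; 0 0 0)], sign=-1
Σ_t [2,3]: t=2:+1/161280 t=3:−1/60480 = -1/96768
(3j)²=15/1001 [(6 6 2; 2 -3 1)], sign=+1
⇒ 4πI² = 30/121
I = (-1)√(30/121/(4π)) = -0.14046335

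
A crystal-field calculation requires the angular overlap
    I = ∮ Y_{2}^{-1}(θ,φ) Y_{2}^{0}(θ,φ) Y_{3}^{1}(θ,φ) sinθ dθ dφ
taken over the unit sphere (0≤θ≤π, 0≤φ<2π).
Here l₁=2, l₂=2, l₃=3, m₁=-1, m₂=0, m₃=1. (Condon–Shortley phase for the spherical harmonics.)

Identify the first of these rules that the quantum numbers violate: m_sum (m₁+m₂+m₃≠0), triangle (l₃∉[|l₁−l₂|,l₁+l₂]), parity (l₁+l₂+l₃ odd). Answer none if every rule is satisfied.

azimuthal sum: -1 + 0 + 1 = 0  ✓
0 ≤ 3 ≤ 4 (triangle on l)  ✓
L = 2 + 2 + 3 = 7 (odd)  ✗

parity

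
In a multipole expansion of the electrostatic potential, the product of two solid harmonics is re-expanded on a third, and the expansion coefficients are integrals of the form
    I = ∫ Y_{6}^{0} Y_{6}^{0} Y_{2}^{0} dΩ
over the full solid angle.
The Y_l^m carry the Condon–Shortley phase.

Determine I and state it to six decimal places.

Rules hold: Σm=0, L=14 even, 0≤2≤12.
N = 13·13·5 = 845
Δ = 10!·2!·2!/15! = 1/90090
Racah Σ t=4..6: t=4:+1/69120 t=5:−1/14400 t=6:+1/69120 = -7/172800
⇒ 3j(6 6 2; 0 0 0)² = 14/715, sgn -1
(m-triple is (0,0,0) — same symbol as above.)
4πI² = N·(3j₀)²·(3jₘ)² = 196/605
I = +1·√(0.323967/4π) = 0.16056298

0.160563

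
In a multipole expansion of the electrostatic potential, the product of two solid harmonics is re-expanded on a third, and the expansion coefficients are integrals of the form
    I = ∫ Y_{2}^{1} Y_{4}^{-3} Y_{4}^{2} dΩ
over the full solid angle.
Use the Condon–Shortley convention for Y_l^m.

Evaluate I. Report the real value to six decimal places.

Rules hold: Σm=0, L=10 even, 2≤4≤6.
N = 5·9·9 = 405
Δ = 2!·2!·6!/11! = 1/13860
Racah Σ t=0..2: t=0:+1/192 t=1:−1/36 t=2:+1/192 = -5/288
⇒ 3j(2 4 4; 0 0 0)² = 20/693, sgn -1
Racah Σ t=0..1: t=0:+1/240 t=1:−1/1440 = 1/288
⇒ 3j(2 4 4; 1 -3 2)² = 5/132, sgn +1
4πI² = N·(3j₀)²·(3jₘ)² = 375/847
I = -1·√(0.442739/4π) = -0.18770204

-0.187702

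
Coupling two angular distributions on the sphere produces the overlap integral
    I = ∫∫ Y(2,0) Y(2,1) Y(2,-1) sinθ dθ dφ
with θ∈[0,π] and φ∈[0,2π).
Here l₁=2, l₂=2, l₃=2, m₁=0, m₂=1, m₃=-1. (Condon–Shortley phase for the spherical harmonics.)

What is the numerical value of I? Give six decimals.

Rules hold: Σm=0, L=6 even, 0≤2≤4.
N = 5·5·5 = 125
Δ = 2!·2!·2!/7! = 1/630
Racah Σ t=0..2: t=0:+1/8 t=1:−1/1 t=2:+1/8 = -3/4
⇒ 3j(2 2 2; 0 0 0)² = 2/35, sgn -1
Racah Σ t=1..2: t=1:−1/2 t=2:+1/4 = -1/4
⇒ 3j(2 2 2; 0 1 -1)² = 1/70, sgn +1
4πI² = N·(3j₀)²·(3jₘ)² = 5/49
I = -1·√(0.102041/4π) = -0.09011188

-0.090112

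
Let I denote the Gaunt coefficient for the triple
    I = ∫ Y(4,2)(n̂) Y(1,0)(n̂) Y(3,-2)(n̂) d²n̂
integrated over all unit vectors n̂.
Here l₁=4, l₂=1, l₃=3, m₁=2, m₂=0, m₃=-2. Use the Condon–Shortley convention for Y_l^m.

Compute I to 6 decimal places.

m-sum 0 ✓  L=8 even ✓  3≤3≤5 ✓
Π(2lᵢ+1) = 9×3×7 = 189
triangle coeff Δ(4,1,3) = 1/252
Σ_t [1,1]: t=1:−1/36 = -1/36
(3j)²=4/63 [(4 1 3; 0 0 0)], sign=+1
Σ_t [1,1]: t=1:−1/120 = -1/120
(3j)²=1/21 [(4 1 3; 2 0 -2)], sign=+1
⇒ 4πI² = 4/7
I = (+1)√(4/7/(4π)) = 0.21324362

0.213244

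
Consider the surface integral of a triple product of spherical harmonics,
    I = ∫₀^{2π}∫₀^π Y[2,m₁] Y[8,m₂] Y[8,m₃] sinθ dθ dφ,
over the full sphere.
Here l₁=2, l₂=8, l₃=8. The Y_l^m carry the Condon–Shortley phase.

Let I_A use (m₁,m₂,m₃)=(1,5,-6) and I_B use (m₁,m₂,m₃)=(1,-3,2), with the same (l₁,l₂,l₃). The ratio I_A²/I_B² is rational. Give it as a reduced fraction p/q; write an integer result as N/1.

Same 2,8,8: normalisation and zero-m 3j drop out of the ratio.
A: Δ: 2! 2! 14! / 19! → 1/348840; sum: t=0:+1/12454041600 t=1:−1/1916006400 = -1/2264371200; 3j²(2 8 8; 1 5 -6) = Δ·Π!·Σ² = 847/38760  (sign -1)
B: Δ: 2! 2! 14! / 19! → 1/348840; sum: t=0:+1/87091200 t=1:−1/174182400 = 1/174182400; 3j²(2 8 8; 1 -3 2) = Δ·Π!·Σ² = 55/7752  (sign +1)
I_A²/I_B² = (847/38760)/(55/7752) = 77/25

77/25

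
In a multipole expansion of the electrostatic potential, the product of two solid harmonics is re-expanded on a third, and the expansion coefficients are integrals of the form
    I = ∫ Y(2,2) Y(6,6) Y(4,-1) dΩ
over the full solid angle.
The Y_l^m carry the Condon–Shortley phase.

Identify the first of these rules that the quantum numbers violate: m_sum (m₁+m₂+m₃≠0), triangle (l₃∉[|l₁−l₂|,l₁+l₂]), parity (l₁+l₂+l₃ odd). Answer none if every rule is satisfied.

m_sum

m₁+m₂+m₃ = 2 + 6 − 1 = 7  ✗
triangle: |2−6|=4 ≤ l₃=4 ≤ 2+6=8
parity: l₁+l₂+l₃ = 12 is even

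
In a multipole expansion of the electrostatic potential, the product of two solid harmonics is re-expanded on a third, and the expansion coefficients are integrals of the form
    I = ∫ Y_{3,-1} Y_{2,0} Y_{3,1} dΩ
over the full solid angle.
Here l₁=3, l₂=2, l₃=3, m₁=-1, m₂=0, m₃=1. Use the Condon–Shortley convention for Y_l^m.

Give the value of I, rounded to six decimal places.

-0.126157

Checks pass: Σm=0; 8 even; l₃=3∈[1,5].
(2·3+1)(2·2+1)(2·3+1) = 245
Δ: 2! 4! 2! / 9! → 1/3780
sum: t=0:+1/24 t=1:−1/4 t=2:+1/24 = -1/6
3j²(3 2 3; 0 0 0) = Δ·Π!·Σ² = 4/105  (sign +1)
sum: t=0:+1/96 t=1:−1/6 t=2:+1/16 = -3/32
3j²(3 2 3; -1 0 1) = Δ·Π!·Σ² = 3/140  (sign -1)
combine: 4πI² = 245·4/105·3/140 = 1/5
take √, sign -1: I = -0.12615663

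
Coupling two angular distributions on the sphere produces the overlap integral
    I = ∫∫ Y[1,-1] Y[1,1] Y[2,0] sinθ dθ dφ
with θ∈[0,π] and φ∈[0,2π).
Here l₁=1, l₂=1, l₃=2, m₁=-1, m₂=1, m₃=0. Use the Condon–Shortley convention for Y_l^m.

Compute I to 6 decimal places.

Rules hold: Σm=0, L=4 even, 0≤2≤2.
N = 3·3·5 = 45
Δ = 0!·2!·2!/5! = 1/30
Racah Σ t=0..0: t=0:+1/1 = 1/1
⇒ 3j(1 1 2; 0 0 0)² = 2/15, sgn +1
Racah Σ t=0..0: t=0:+1/4 = 1/4
⇒ 3j(1 1 2; -1 1 0)² = 1/30, sgn +1
4πI² = N·(3j₀)²·(3jₘ)² = 1/5
I = +1·√(0.2/4π) = 0.12615663

0.126157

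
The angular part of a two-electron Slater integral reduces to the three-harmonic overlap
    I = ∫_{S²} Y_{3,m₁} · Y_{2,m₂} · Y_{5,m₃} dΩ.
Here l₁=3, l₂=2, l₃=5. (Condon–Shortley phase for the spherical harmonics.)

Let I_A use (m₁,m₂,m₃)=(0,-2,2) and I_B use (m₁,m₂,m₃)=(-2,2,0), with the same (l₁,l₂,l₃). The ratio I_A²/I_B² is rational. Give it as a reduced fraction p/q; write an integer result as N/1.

7/1

l's match ⇒ only the (l;m) 3-j factors differ between A and B.
A: triangle coeff Δ(3,2,5) = 1/2310; Σ_t [0,0]: t=0:+1/864 = 1/864; (3j)²=1/66 [(3 2 5; 0 -2 2)], sign=-1
B: triangle coeff Δ(3,2,5) = 1/2310; Σ_t [0,0]: t=0:+1/2880 = 1/2880; (3j)²=1/462 [(3 2 5; -2 2 0)], sign=-1
I_A²/I_B² = (1/66)/(1/462) = 7/1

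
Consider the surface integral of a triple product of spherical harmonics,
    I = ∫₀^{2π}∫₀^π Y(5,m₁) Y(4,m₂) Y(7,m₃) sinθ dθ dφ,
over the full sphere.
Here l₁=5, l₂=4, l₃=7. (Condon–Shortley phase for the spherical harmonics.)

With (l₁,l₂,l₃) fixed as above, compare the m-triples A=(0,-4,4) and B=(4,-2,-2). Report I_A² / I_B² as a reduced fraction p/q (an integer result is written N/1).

10780/6561

Shared (l₁,l₂,l₃)=(5,4,7): N and (l;000)² cancel in I_A²/I_B².
A: Δ = 2!·8!·6!/17! = 1/6126120; Racah Σ t=0..0: t=0:+1/1036800 = 1/1036800; ⇒ 3j(5 4 7; 0 -4 4)² = 14/663, sgn -1
B: Δ = 2!·8!·6!/17! = 1/6126120; Racah Σ t=0..1: t=0:+1/483840 t=1:−1/4838400 = 1/537600; ⇒ 3j(5 4 7; 4 -2 -2)² = 2187/170170, sgn -1
I_A²/I_B² = (14/663)/(2187/170170) = 10780/6561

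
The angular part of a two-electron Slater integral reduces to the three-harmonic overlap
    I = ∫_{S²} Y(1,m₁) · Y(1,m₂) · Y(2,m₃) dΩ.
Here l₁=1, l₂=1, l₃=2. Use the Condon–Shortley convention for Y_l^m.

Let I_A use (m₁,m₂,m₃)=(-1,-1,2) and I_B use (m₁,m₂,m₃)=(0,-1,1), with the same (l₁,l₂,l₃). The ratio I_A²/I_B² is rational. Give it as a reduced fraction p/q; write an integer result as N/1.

l's match ⇒ only the (l;m) 3-j factors differ between A and B.
A: triangle coeff Δ(1,1,2) = 1/30; Σ_t [0,0]: t=0:+1/4 = 1/4; (3j)²=1/5 [(1 1 2; -1 -1 2)], sign=+1
B: triangle coeff Δ(1,1,2) = 1/30; Σ_t [0,0]: t=0:+1/2 = 1/2; (3j)²=1/10 [(1 1 2; 0 -1 1)], sign=-1
I_A²/I_B² = (1/5)/(1/10) = 2/1

2/1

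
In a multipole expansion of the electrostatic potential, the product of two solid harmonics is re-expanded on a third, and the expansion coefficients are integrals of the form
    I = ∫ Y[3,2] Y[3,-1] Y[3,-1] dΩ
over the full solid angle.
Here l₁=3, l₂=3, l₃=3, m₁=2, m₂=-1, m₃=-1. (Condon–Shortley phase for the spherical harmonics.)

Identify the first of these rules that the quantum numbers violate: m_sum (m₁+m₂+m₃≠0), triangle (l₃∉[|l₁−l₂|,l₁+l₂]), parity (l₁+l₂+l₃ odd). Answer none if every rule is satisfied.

parity

m₁+m₂+m₃ = 2 − 1 − 1 = 0  ✓
triangle: |3−3|=0 ≤ l₃=3 ≤ 3+3=6  ✓
parity: l₁+l₂+l₃ = 9 is odd  ✗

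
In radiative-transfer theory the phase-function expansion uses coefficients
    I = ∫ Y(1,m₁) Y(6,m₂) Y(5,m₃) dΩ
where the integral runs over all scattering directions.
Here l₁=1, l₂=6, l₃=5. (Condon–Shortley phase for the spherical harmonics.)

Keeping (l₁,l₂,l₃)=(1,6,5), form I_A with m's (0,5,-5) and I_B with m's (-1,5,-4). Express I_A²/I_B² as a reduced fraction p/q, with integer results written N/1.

1/5

l's match ⇒ only the (l;m) 3-j factors differ between A and B.
A: triangle coeff Δ(1,6,5) = 1/858; Σ_t [1,1]: t=1:−1/3628800 = -1/3628800; (3j)²=1/78 [(1 6 5; 0 5 -5)], sign=-1
B: triangle coeff Δ(1,6,5) = 1/858; Σ_t [2,2]: t=2:+1/725760 = 1/725760; (3j)²=5/78 [(1 6 5; -1 5 -4)], sign=-1
I_A²/I_B² = (1/78)/(5/78) = 1/5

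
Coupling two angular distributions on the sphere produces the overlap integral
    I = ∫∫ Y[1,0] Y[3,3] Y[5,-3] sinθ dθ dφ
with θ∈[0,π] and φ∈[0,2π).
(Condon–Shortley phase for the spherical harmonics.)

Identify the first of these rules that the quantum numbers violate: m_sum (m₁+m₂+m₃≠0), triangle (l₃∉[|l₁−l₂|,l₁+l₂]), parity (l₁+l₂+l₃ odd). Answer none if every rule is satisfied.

Σmᵢ = 0  ✓
l₃∈[|l₁−l₂|,l₁+l₂]=[2,4], have l₃=5  ✗
Σlᵢ = 9 ⇒ odd

triangle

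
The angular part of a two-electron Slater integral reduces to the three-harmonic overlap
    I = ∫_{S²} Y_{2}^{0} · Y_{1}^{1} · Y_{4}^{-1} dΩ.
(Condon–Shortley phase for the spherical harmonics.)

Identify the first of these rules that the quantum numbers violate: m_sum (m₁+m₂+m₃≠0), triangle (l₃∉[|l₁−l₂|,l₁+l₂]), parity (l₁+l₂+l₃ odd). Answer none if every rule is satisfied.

azimuthal sum: 0 + 1 − 1 = 0  ✓
1 ≤ 4 ≤ 3 (triangle on l)  ✗
L = 2 + 1 + 4 = 7 (odd)

triangle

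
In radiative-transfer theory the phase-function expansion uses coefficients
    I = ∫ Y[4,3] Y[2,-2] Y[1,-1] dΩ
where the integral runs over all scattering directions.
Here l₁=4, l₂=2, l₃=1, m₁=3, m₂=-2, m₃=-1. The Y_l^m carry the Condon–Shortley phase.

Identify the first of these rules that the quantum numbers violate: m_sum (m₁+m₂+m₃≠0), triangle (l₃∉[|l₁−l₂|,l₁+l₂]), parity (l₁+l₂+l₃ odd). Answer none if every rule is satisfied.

triangle

azimuthal sum: 3 − 2 − 1 = 0  ✓
2 ≤ 1 ≤ 6 (triangle on l)  ✗
L = 4 + 2 + 1 = 7 (odd)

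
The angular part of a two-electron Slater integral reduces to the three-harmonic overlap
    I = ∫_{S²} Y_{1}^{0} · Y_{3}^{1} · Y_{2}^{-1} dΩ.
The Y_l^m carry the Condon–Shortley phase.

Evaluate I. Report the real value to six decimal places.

-0.233597

m-sum 0 ✓  L=6 even ✓  2≤2≤4 ✓
Π(2lᵢ+1) = 3×7×5 = 105
triangle coeff Δ(1,3,2) = 1/105
Σ_t [1,1]: t=1:−1/4 = -1/4
(3j)²=3/35 [(1 3 2; 0 0 0)], sign=-1
Σ_t [1,1]: t=1:−1/6 = -1/6
(3j)²=8/105 [(1 3 2; 0 1 -1)], sign=+1
⇒ 4πI² = 24/35
I = (-1)√(24/35/(4π)) = -0.23359668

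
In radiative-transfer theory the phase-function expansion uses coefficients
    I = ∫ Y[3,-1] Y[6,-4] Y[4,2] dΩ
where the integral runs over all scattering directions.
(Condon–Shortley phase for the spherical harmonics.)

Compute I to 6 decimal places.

0.000000

-1 − 4 + 2 = -3 ≠ 0: azimuthal integral kills it; I = 0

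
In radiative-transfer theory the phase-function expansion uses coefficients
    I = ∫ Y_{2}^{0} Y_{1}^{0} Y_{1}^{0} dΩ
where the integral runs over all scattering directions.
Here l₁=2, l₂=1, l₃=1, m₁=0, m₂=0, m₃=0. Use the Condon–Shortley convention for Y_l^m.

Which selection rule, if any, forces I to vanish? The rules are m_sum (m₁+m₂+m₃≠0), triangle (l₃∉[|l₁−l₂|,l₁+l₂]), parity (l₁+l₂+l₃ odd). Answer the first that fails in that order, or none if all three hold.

none

m₁+m₂+m₃ = 0 + 0 + 0 = 0  ✓
triangle: |2−1|=1 ≤ l₃=1 ≤ 2+1=3  ✓
parity: l₁+l₂+l₃ = 4 is even  ✓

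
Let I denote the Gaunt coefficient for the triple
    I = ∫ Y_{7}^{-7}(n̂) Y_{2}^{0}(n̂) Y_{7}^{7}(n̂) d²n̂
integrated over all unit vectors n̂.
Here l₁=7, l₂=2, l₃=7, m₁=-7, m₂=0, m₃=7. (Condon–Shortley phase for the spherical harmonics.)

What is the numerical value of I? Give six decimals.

0.259734

Checks pass: Σm=0; 16 even; l₃=7∈[5,9].
(2·7+1)(2·2+1)(2·7+1) = 1125
Δ: 2! 12! 2! / 17! → 1/185640
sum: t=0:+1/2419200 t=1:−1/518400 t=2:+1/2419200 = -1/907200
3j²(7 2 7; 0 0 0) = Δ·Π!·Σ² = 56/3315  (sign +1)
sum: t=2:+1/1916006400 = 1/1916006400
3j²(7 2 7; -7 0 7) = Δ·Π!·Σ² = 91/2040  (sign +1)
combine: 4πI² = 1125·56/3315·91/2040 = 245/289
take √, sign +1: I = 0.25973423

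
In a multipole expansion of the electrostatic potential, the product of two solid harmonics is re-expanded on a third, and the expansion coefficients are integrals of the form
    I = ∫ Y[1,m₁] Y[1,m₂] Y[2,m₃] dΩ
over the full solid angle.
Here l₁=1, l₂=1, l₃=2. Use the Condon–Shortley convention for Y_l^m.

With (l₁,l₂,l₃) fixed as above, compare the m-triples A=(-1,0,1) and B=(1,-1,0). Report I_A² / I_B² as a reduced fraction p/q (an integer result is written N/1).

3/1

l's match ⇒ only the (l;m) 3-j factors differ between A and B.
A: triangle coeff Δ(1,1,2) = 1/30; Σ_t [0,0]: t=0:+1/2 = 1/2; (3j)²=1/10 [(1 1 2; -1 0 1)], sign=-1
B: triangle coeff Δ(1,1,2) = 1/30; Σ_t [0,0]: t=0:+1/4 = 1/4; (3j)²=1/30 [(1 1 2; 1 -1 0)], sign=+1
I_A²/I_B² = (1/10)/(1/30) = 3/1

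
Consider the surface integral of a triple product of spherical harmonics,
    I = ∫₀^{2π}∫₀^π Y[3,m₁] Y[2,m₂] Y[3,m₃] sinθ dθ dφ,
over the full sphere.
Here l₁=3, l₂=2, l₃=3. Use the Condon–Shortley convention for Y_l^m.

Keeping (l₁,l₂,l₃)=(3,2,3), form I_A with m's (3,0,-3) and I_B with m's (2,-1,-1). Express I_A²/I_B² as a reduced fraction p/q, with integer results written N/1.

l's match ⇒ only the (l;m) 3-j factors differ between A and B.
A: triangle coeff Δ(3,2,3) = 1/3780; Σ_t [0,0]: t=0:+1/96 = 1/96; (3j)²=5/84 [(3 2 3; 3 0 -3)], sign=+1
B: triangle coeff Δ(3,2,3) = 1/3780; Σ_t [0,1]: t=0:+1/12 t=1:−1/48 = 1/16; (3j)²=1/28 [(3 2 3; 2 -1 -1)], sign=+1
I_A²/I_B² = (5/84)/(1/28) = 5/3

5/3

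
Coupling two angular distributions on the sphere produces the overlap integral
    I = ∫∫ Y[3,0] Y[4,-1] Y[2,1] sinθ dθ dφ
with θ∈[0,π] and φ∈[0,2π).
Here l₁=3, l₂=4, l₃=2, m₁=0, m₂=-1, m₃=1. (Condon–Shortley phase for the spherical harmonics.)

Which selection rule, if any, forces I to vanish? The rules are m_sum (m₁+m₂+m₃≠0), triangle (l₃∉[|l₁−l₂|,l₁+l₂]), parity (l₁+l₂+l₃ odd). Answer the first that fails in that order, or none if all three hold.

Σmᵢ = 0  ✓
l₃∈[|l₁−l₂|,l₁+l₂]=[1,7], have l₃=2  ✓
Σlᵢ = 9 ⇒ odd  ✗

parity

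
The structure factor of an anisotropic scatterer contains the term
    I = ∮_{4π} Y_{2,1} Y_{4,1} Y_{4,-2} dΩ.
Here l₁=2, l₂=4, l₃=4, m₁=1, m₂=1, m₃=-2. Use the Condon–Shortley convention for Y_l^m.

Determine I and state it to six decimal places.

0.127700

m-sum 0 ✓  L=10 even ✓  2≤4≤6 ✓
Π(2lᵢ+1) = 5×9×9 = 405
triangle coeff Δ(2,4,4) = 1/13860
Σ_t [0,2]: t=0:+1/192 t=1:−1/36 t=2:+1/192 = -5/288
(3j)²=20/693 [(2 4 4; 0 0 0)], sign=-1
Σ_t [0,1]: t=0:+1/240 t=1:−1/96 = -1/160
(3j)²=27/1540 [(2 4 4; 1 1 -2)], sign=-1
⇒ 4πI² = 1215/5929
I = (+1)√(1215/5929/(4π)) = 0.12770047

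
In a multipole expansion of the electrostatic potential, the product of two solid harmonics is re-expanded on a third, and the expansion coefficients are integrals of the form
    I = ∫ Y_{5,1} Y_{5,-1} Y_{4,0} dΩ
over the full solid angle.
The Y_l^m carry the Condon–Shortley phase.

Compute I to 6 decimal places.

-0.086798

Rules hold: Σm=0, L=14 even, 0≤4≤10.
N = 11·11·9 = 1089
Δ = 6!·4!·4!/15! = 1/3153150
Racah Σ t=1..5: t=1:−1/69120 t=2:+1/1728 t=3:−1/576 t=4:+1/1728 t=5:−1/69120 = -7/11520
⇒ 3j(5 5 4; 0 0 0)² = 2/143, sgn -1
Racah Σ t=0..4: t=0:+1/414720 t=1:−1/4320 t=2:+1/768 t=3:−1/1296 t=4:+1/27648 = 7/20736
⇒ 3j(5 5 4; 1 -1 0)² = 8/1287, sgn +1
4πI² = N·(3j₀)²·(3jₘ)² = 16/169
I = -1·√(0.0946746/4π) = -0.08679840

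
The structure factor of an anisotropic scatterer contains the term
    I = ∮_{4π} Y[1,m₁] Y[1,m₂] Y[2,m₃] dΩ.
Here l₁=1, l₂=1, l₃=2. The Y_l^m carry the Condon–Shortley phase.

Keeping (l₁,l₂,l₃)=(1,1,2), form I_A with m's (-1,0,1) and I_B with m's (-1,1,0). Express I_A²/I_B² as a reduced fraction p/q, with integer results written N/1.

3/1

l's match ⇒ only the (l;m) 3-j factors differ between A and B.
A: triangle coeff Δ(1,1,2) = 1/30; Σ_t [0,0]: t=0:+1/2 = 1/2; (3j)²=1/10 [(1 1 2; -1 0 1)], sign=-1
B: triangle coeff Δ(1,1,2) = 1/30; Σ_t [0,0]: t=0:+1/4 = 1/4; (3j)²=1/30 [(1 1 2; -1 1 0)], sign=+1
I_A²/I_B² = (1/10)/(1/30) = 3/1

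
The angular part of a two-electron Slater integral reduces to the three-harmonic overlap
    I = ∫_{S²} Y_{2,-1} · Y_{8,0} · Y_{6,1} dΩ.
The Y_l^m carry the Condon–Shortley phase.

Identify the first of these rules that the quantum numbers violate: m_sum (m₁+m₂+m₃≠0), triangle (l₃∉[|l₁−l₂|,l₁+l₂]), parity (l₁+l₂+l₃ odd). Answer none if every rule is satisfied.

none

m₁+m₂+m₃ = -1 + 0 + 1 = 0  ✓
triangle: |2−8|=6 ≤ l₃=6 ≤ 2+8=10  ✓
parity: l₁+l₂+l₃ = 16 is even  ✓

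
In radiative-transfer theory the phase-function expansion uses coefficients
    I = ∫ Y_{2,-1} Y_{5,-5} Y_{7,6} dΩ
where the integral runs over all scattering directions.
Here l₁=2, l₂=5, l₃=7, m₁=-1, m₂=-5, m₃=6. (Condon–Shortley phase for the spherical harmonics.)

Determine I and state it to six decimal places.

0.191646

Rules hold: Σm=0, L=14 even, 3≤7≤7.
N = 5·11·15 = 825
Δ = 0!·4!·10!/15! = 1/15015
Racah Σ t=0..0: t=0:+1/57600 = 1/57600
⇒ 3j(2 5 7; 0 0 0)² = 21/715, sgn -1
Racah Σ t=0..0: t=0:+1/21772800 = 1/21772800
⇒ 3j(2 5 7; -1 -5 6)² = 2/105, sgn -1
4πI² = N·(3j₀)²·(3jₘ)² = 6/13
I = +1·√(0.461538/4π) = 0.19164567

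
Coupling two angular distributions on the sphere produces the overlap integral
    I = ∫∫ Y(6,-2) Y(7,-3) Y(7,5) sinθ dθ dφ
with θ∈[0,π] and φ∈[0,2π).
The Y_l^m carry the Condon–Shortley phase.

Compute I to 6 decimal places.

-0.112256

Checks pass: Σm=0; 20 even; l₃=7∈[1,13].
(2·6+1)(2·7+1)(2·7+1) = 2925
Δ: 6! 6! 8! / 21! → 1/2444321880
sum: t=0:+1/2612736000 t=1:−1/20736000 t=2:+1/1658880 t=3:−1/746496 t=4:+1/1658880 t=5:−1/20736000 t=6:+1/2612736000 = -1/4354560
3j²(6 7 7; 0 0 0) = Δ·Π!·Σ² = 1000/138567  (sign +1)
sum: t=2:+1/49766400 t=3:−1/21772800 t=4:+1/92897280 = -1/66355200
3j²(6 7 7; -2 -3 5) = Δ·Π!·Σ² = 63/8398  (sign -1)
combine: 4πI² = 2925·1000/138567·63/8398 = 2362500/14919047
take √, sign -1: I = -0.11225623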